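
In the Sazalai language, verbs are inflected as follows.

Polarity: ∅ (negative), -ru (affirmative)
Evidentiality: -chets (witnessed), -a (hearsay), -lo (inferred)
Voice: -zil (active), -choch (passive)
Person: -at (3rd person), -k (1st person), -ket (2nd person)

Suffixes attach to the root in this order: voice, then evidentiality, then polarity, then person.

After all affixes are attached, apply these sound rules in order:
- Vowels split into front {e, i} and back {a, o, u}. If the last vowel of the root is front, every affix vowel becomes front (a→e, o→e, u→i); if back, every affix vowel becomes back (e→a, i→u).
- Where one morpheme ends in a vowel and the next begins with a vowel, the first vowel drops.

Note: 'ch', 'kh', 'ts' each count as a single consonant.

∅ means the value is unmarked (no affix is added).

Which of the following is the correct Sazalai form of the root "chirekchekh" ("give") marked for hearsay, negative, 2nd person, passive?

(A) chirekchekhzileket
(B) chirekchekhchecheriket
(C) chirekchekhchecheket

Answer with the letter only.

C

Attach voice passive -choch → chirekchekhchoch.
Attach evidentiality hearsay -a → chirekchekhchocha.
polarity = negative: zero marking, form stays chirekchekhchocha.
Attach person 2nd person -ket → chirekchekhchochaket.
Apply vowel harmony: chirekchekhchochaket → chirekchekhchecheket.
Vowel deletion: no change.
So the correct form is chirekchekhchecheket, option (C).
(B) chirekchekhchecheriket is wrong: it uses affirmative instead of negative for polarity.
(A) chirekchekhzileket is wrong: it uses active instead of passive for voice.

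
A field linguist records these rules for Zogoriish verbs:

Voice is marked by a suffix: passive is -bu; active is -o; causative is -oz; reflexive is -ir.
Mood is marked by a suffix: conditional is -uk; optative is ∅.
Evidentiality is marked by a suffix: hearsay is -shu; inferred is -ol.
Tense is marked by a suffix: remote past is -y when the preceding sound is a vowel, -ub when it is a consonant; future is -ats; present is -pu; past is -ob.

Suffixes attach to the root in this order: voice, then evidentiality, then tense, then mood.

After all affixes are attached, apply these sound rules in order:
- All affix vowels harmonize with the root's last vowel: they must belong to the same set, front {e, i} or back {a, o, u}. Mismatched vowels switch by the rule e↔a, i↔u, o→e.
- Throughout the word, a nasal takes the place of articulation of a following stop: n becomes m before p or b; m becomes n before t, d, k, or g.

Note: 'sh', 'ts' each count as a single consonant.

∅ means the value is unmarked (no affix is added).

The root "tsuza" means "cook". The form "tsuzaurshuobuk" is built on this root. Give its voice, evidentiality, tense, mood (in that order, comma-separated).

reflexive, hearsay, past, conditional

Segment: tsuza-ir-shu-ob-uk.
voice: -ir → reflexive.
evidentiality: -shu → hearsay.
tense: -ob → past.
mood: -uk → conditional.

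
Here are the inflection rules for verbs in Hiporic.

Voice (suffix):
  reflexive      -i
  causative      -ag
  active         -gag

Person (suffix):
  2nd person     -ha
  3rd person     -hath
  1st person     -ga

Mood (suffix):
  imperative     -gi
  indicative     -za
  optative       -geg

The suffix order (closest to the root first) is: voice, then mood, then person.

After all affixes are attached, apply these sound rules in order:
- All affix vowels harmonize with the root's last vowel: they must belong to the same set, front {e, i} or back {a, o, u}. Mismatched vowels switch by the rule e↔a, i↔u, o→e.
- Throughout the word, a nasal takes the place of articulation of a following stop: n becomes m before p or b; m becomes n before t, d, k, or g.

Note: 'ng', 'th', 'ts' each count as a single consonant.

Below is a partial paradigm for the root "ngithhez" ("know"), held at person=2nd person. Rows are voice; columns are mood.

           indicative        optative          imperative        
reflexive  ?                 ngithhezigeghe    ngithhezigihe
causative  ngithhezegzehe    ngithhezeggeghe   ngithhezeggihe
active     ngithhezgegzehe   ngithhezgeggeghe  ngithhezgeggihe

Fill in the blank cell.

ngithhezizehe

Attach voice reflexive -i → ngithhezi.
Attach mood indicative -za → ngithheziza.
Attach person 2nd person -ha → ngithhezizaha.
Apply vowel harmony: ngithhezizaha → ngithhezizehe.
Nasal assimilation: no change.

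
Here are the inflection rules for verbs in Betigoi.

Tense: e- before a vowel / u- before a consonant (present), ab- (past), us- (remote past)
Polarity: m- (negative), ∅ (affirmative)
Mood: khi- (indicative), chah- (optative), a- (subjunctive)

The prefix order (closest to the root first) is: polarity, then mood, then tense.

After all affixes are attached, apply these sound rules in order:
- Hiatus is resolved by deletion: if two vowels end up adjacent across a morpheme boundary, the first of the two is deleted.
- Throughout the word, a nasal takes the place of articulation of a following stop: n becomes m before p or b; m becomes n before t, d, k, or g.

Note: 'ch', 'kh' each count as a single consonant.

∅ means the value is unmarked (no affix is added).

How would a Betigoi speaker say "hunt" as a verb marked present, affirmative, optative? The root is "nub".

uchahnub

polarity = affirmative: zero marking, form stays nub.
Attach mood optative chah- → chahnub.
Attach tense present u- (before consonant 'ch') → uchahnub.
Vowel deletion: no change.
Nasal assimilation: no change.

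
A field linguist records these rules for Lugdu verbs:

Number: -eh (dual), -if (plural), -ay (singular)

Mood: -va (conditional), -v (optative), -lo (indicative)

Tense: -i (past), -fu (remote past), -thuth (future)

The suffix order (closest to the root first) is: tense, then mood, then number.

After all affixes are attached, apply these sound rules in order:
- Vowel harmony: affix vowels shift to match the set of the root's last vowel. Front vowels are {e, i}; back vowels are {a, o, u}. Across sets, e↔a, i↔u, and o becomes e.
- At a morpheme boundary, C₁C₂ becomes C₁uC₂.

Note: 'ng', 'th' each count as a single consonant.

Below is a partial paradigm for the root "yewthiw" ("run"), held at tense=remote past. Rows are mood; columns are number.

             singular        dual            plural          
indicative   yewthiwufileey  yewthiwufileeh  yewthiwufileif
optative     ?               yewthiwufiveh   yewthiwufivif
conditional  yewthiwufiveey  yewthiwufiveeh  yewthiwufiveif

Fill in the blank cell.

Attach tense remote past -fu → yewthiwfu.
Attach mood optative -v → yewthiwfuv.
Attach number singular -ay → yewthiwfuvay.
Apply vowel harmony: yewthiwfuvay → yewthiwfivey.
Apply epenthesis: yewthiwfivey → yewthiwufivey.

yewthiwufivey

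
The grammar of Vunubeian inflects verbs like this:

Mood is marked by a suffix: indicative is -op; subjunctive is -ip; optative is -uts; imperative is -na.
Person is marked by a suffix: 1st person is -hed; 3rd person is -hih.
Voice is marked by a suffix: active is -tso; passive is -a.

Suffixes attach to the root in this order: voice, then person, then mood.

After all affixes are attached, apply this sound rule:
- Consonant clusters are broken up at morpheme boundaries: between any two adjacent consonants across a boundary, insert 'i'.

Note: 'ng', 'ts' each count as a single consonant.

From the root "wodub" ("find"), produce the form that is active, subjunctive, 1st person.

wodubitsohedip

Attach voice active -tso → wodubtso.
Attach person 1st person -hed → wodubtsohed.
Attach mood subjunctive -ip → wodubtsohedip.
Apply epenthesis: wodubtsohedip → wodubitsohedip.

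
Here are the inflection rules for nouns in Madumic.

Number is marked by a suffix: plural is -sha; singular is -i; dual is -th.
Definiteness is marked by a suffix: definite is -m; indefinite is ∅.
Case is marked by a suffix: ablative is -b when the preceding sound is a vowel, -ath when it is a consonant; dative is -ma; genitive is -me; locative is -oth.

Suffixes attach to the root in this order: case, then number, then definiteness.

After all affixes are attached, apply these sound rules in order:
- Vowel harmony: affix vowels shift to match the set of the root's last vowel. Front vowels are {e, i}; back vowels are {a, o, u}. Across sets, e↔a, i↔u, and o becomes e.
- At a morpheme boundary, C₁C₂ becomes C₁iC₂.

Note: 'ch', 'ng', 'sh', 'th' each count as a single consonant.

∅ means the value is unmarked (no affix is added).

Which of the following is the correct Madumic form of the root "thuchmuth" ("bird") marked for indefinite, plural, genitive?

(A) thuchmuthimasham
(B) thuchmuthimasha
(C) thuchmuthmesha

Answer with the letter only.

Attach case genitive -me → thuchmuthme.
Attach number plural -sha → thuchmuthmesha.
definiteness = indefinite: zero marking, form stays thuchmuthmesha.
Apply vowel harmony: thuchmuthmesha → thuchmuthmasha.
Apply epenthesis: thuchmuthmasha → thuchmuthimasha.
So the correct form is thuchmuthimasha, option (B).
(C) thuchmuthmesha is wrong: it fails to apply the sound rule(s).
(A) thuchmuthimasham is wrong: it uses definite instead of indefinite for definiteness.

B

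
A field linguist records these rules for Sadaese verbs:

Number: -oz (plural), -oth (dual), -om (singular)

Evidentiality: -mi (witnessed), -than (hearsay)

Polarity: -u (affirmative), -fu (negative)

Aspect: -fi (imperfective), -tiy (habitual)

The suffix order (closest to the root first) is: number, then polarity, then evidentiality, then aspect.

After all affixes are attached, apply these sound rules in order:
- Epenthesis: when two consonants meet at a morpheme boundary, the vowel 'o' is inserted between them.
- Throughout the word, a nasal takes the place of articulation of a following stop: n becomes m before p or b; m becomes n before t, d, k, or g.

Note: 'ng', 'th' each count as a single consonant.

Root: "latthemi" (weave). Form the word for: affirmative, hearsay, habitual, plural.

Attach number plural -oz → latthemioz.
Attach polarity affirmative -u → latthemiozu.
Attach evidentiality hearsay -than → latthemiozuthan.
Attach aspect habitual -tiy → latthemiozuthantiy.
Apply epenthesis: latthemiozuthantiy → latthemiozuthanotiy.
Nasal assimilation: no change.

latthemiozuthanotiy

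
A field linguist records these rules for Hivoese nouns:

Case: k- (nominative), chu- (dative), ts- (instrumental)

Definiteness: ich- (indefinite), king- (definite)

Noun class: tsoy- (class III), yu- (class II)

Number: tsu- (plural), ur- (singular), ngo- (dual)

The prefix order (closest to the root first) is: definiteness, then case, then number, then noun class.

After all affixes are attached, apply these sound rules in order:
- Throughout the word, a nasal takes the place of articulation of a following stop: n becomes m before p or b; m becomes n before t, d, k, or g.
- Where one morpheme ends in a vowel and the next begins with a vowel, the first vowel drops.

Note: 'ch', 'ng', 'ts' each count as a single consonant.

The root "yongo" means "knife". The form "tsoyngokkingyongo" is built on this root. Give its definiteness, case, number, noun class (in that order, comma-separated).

Segment: tsoy-ngo-k-king-yongo.
definiteness: king- → definite.
case: k- → nominative.
number: ngo- → dual.
noun class: tsoy- → class III.

definite, nominative, dual, class III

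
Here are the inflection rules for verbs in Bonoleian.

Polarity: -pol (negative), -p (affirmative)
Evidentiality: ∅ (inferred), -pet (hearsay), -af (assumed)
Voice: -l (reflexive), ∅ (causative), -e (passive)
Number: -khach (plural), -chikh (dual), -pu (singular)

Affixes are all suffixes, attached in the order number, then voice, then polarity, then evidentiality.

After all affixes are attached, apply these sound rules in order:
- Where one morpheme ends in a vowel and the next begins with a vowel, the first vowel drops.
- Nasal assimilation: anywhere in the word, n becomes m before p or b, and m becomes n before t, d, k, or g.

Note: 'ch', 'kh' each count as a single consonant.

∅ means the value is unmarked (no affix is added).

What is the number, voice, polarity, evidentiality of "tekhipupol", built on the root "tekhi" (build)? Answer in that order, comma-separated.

singular, causative, negative, inferred

Segment: tekhi-pu-pol.
number: -pu → singular.
voice: ∅ → causative.
polarity: -pol → negative.
evidentiality: ∅ → inferred.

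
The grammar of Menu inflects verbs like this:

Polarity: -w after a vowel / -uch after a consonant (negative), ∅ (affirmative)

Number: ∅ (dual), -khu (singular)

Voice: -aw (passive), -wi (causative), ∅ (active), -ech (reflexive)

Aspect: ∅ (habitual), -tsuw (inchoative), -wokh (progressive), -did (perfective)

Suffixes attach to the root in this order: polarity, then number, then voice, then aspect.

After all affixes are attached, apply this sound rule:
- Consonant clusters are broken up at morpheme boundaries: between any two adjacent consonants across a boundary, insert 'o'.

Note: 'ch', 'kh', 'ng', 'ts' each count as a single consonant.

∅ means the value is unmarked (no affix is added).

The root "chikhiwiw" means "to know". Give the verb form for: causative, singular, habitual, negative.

chikhiwiwuchokhuwi

Attach polarity negative -uch (after consonant 'w') → chikhiwiwuch.
Attach number singular -khu → chikhiwiwuchkhu.
Attach voice causative -wi → chikhiwiwuchkhuwi.
aspect = habitual: zero marking, form stays chikhiwiwuchkhuwi.
Apply epenthesis: chikhiwiwuchkhuwi → chikhiwiwuchokhuwi.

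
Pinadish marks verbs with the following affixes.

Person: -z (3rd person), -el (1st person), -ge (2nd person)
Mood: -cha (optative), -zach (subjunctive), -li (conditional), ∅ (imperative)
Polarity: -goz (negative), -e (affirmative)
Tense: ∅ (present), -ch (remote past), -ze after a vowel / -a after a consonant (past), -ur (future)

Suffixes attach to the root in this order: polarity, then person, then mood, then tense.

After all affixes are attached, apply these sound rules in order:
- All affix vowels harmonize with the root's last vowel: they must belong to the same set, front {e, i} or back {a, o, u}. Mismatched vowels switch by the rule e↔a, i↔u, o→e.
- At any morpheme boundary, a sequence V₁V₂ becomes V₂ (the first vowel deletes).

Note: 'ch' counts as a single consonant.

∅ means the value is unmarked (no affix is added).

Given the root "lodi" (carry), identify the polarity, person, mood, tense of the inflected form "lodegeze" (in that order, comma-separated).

affirmative, 2nd person, imperative, past

Segment: lodi-e-ge-ze.
polarity: -e → affirmative.
person: -ge → 2nd person.
mood: ∅ → imperative.
tense: -ze/a → past.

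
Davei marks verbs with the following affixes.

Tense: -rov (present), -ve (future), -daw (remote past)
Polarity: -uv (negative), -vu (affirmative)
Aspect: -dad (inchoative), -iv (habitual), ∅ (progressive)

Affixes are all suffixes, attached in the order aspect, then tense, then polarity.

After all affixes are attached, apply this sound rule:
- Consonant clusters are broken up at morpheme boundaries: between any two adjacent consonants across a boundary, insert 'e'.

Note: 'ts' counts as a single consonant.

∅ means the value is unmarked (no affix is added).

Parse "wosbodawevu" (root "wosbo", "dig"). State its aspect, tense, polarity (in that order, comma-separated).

progressive, remote past, affirmative

Segment: wosbo-daw-vu.
aspect: ∅ → progressive.
tense: -daw → remote past.
polarity: -vu → affirmative.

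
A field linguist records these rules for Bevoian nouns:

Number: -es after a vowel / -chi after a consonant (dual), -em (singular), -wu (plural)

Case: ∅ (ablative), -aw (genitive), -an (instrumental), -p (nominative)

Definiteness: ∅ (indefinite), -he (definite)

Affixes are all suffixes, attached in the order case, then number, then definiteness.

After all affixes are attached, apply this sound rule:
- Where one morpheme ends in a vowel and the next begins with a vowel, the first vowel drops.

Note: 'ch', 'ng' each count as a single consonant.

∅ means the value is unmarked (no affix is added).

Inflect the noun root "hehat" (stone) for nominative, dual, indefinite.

hehatpchi

Attach case nominative -p → hehatp.
Attach number dual -chi (after consonant 'p') → hehatpchi.
definiteness = indefinite: zero marking, form stays hehatpchi.
Vowel deletion: no change.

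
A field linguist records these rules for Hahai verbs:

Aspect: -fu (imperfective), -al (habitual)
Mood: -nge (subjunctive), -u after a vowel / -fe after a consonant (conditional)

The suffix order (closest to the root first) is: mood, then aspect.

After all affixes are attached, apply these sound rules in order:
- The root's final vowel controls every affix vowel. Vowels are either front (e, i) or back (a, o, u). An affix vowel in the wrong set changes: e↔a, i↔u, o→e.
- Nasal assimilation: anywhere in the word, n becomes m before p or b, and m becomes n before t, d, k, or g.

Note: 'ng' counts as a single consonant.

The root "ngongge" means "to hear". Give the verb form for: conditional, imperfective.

ngonggeifi

Attach mood conditional -u (after vowel 'e') → ngonggeu.
Attach aspect imperfective -fu → ngonggeufu.
Apply vowel harmony: ngonggeufu → ngonggeifi.
Nasal assimilation: no change.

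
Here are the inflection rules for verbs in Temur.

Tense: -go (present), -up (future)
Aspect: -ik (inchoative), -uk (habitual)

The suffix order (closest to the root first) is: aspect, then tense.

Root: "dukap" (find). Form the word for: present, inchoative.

dukapikgo

Attach aspect inchoative -ik → dukapik.
Attach tense present -go → dukapikgo.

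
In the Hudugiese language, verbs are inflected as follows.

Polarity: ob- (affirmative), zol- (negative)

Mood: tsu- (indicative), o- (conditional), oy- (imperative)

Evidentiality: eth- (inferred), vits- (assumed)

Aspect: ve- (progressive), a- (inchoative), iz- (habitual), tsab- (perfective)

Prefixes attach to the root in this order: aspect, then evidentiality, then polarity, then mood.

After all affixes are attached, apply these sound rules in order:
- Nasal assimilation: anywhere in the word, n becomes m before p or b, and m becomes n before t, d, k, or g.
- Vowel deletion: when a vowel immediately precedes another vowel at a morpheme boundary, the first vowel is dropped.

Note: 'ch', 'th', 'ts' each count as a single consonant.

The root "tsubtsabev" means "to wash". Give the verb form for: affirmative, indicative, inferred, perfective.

tsobethtsabtsubtsabev

Attach aspect perfective tsab- → tsabtsubtsabev.
Attach evidentiality inferred eth- → ethtsabtsubtsabev.
Attach polarity affirmative ob- → obethtsabtsubtsabev.
Attach mood indicative tsu- → tsuobethtsabtsubtsabev.
Nasal assimilation: no change.
Apply vowel deletion: tsuobethtsabtsubtsabev → tsobethtsabtsubtsabev.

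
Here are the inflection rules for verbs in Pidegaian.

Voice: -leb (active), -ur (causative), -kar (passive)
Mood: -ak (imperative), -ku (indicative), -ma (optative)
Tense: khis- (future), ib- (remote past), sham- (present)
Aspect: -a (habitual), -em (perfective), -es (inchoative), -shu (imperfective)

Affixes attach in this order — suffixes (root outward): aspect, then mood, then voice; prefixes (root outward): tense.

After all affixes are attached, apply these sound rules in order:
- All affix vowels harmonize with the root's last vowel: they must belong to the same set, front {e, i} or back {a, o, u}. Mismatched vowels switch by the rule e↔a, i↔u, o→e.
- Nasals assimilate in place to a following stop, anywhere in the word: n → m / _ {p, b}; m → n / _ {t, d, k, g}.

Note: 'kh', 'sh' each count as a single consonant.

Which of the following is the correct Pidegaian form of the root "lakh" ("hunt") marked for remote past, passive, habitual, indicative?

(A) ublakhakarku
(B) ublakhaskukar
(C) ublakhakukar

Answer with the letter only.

C

Attach tense remote past ib- → iblakh.
Attach aspect habitual -a → iblakha.
Attach mood indicative -ku → iblakhaku.
Attach voice passive -kar → iblakhakukar.
Apply vowel harmony: iblakhakukar → ublakhakukar.
Nasal assimilation: no change.
So the correct form is ublakhakukar, option (C).
(B) ublakhaskukar is wrong: it uses inchoative instead of habitual for aspect.
(A) ublakhakarku is wrong: it has the affixes in the wrong order.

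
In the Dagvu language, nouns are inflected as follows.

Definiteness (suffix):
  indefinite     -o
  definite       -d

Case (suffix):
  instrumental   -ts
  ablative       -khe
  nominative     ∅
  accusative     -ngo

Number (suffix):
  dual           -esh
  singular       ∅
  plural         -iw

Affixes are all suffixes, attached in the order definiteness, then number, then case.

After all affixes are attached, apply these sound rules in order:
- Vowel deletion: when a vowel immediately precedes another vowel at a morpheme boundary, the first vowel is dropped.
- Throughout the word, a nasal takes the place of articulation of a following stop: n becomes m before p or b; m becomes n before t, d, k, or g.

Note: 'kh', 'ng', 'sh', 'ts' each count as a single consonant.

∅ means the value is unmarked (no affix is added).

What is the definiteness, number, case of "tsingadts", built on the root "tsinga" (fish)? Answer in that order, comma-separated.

definite, singular, instrumental

Segment: tsinga-d-ts.
definiteness: -d → definite.
number: ∅ → singular.
case: -ts → instrumental.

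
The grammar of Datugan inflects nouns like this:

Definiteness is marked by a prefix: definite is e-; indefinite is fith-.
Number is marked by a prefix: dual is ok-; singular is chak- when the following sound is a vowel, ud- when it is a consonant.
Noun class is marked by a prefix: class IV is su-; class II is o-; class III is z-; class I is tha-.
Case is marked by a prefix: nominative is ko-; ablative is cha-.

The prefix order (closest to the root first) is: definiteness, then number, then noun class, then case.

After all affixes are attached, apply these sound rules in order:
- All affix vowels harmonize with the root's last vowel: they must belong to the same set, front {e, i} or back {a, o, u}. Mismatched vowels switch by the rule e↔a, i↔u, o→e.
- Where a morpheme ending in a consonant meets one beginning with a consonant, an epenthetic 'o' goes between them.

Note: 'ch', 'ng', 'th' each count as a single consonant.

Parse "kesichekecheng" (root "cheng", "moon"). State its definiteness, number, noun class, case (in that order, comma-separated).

Segment: ko-su-chak-e-cheng.
definiteness: e- → definite.
number: chak/ud- → singular.
noun class: su- → class IV.
case: ko- → nominative.

definite, singular, class IV, nominative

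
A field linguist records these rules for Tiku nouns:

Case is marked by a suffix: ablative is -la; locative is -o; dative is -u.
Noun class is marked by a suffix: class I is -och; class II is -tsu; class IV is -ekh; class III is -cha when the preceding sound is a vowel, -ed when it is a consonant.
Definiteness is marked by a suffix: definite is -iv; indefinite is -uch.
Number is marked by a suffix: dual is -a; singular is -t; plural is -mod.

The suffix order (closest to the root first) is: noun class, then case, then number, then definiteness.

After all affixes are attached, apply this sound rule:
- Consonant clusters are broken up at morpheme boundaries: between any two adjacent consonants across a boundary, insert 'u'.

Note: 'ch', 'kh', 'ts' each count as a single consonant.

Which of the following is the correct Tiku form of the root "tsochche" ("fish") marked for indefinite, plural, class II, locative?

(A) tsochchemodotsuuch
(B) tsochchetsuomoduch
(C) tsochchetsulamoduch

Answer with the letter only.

B

Attach noun class class II -tsu → tsochchetsu.
Attach case locative -o → tsochchetsuo.
Attach number plural -mod → tsochchetsuomod.
Attach definiteness indefinite -uch → tsochchetsuomoduch.
Epenthesis: no change.
So the correct form is tsochchetsuomoduch, option (B).
(C) tsochchetsulamoduch is wrong: it uses ablative instead of locative for case.
(A) tsochchemodotsuuch is wrong: it has the affixes in the wrong order.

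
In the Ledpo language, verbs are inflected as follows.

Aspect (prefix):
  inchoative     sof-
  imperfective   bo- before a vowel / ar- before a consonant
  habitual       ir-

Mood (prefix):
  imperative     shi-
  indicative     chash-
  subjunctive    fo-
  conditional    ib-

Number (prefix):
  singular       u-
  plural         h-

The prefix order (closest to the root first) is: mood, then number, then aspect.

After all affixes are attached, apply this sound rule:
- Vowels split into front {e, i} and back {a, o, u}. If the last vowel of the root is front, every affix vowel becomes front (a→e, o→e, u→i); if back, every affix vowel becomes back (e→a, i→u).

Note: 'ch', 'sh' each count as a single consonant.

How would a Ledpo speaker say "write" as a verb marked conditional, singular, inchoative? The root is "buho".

sofuubbuho

Attach mood conditional ib- → ibbuho.
Attach number singular u- → uibbuho.
Attach aspect inchoative sof- → sofuibbuho.
Apply vowel harmony: sofuibbuho → sofuubbuho.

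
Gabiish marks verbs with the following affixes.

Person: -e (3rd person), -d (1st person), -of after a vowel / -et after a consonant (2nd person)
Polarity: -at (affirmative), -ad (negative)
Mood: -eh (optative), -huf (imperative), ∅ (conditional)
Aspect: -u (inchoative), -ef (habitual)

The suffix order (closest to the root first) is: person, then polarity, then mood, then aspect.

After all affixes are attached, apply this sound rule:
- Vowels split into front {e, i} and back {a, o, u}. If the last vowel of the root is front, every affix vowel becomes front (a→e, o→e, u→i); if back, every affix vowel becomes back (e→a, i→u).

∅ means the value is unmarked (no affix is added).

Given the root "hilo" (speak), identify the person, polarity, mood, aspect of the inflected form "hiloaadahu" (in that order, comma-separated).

Segment: hilo-e-ad-eh-u.
person: -e → 3rd person.
polarity: -ad → negative.
mood: -eh → optative.
aspect: -u → inchoative.

3rd person, negative, optative, inchoative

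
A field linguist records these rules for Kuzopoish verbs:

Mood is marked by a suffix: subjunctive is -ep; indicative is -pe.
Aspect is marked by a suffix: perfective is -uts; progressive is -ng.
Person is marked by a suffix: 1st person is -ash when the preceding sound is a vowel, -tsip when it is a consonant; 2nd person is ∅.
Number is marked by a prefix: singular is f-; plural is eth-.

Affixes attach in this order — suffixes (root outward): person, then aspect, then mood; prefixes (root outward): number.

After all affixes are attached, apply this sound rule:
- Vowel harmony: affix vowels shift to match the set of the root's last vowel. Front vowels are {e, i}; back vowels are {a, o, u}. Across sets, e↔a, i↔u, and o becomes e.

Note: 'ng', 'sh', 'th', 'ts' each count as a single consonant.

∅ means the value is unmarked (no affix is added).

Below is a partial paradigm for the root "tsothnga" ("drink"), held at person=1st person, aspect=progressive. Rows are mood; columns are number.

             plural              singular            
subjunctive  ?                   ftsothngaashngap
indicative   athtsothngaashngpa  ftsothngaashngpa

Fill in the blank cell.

athtsothngaashngap

Attach person 1st person -ash (after vowel 'a') → tsothngaash.
Attach aspect progressive -ng → tsothngaashng.
Attach number plural eth- → ethtsothngaashng.
Attach mood subjunctive -ep → ethtsothngaashngep.
Apply vowel harmony: ethtsothngaashngep → athtsothngaashngap.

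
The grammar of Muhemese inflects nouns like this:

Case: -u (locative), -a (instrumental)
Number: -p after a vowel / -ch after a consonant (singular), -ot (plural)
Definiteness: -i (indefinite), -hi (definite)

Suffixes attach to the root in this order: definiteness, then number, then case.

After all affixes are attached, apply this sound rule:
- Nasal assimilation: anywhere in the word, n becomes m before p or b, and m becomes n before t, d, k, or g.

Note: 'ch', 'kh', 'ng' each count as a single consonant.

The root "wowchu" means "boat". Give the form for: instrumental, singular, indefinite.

Attach definiteness indefinite -i → wowchui.
Attach number singular -p (after vowel 'i') → wowchuip.
Attach case instrumental -a → wowchuipa.
Nasal assimilation: no change.

wowchuipa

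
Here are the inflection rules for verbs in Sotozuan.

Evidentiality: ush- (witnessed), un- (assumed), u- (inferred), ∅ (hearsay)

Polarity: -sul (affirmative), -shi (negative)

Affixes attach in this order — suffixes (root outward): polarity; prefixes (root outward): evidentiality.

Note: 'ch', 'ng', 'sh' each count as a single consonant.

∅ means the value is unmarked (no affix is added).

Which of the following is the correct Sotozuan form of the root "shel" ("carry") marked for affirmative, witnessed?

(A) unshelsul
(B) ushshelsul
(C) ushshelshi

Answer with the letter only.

B

Attach polarity affirmative -sul → shelsul.
Attach evidentiality witnessed ush- → ushshelsul.
So the correct form is ushshelsul, option (B).
(A) unshelsul is wrong: it uses assumed instead of witnessed for evidentiality.
(C) ushshelshi is wrong: it uses negative instead of affirmative for polarity.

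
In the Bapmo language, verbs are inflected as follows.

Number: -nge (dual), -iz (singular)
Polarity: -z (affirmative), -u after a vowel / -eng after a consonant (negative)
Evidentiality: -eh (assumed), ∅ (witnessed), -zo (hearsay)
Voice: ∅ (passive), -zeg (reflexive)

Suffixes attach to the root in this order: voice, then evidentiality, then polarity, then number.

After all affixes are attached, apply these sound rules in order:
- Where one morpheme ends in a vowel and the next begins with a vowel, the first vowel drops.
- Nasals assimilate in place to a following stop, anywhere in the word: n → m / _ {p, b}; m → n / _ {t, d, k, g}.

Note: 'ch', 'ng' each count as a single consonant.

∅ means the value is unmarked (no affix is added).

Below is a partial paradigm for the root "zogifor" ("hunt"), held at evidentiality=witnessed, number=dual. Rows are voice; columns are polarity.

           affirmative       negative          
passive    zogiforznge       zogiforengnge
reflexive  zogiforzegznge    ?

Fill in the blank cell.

Attach voice reflexive -zeg → zogiforzeg.
evidentiality = witnessed: zero marking, form stays zogiforzeg.
Attach polarity negative -eng (after consonant 'g') → zogiforzegeng.
Attach number dual -nge → zogiforzegengnge.
Vowel deletion: no change.
Nasal assimilation: no change.

zogiforzegengnge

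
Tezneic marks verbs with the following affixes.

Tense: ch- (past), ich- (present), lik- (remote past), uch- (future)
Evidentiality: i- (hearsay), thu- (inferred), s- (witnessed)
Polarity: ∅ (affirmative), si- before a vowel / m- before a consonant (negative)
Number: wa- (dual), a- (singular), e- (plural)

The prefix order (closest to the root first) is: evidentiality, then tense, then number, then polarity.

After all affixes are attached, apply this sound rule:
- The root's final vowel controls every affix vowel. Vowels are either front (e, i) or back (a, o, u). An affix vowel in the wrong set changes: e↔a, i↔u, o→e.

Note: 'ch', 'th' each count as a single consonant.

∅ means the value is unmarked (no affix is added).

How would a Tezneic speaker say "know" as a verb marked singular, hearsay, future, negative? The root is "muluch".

Attach evidentiality hearsay i- → imuluch.
Attach tense future uch- → uchimuluch.
Attach number singular a- → auchimuluch.
Attach polarity negative si- (before vowel 'a') → siauchimuluch.
Apply vowel harmony: siauchimuluch → suauchumuluch.

suauchumuluch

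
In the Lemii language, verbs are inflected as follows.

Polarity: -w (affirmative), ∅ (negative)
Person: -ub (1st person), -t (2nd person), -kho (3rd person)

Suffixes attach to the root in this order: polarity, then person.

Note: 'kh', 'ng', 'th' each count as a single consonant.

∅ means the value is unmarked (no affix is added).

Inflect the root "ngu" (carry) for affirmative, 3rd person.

nguwkho

Attach polarity affirmative -w → nguw.
Attach person 3rd person -kho → nguwkho.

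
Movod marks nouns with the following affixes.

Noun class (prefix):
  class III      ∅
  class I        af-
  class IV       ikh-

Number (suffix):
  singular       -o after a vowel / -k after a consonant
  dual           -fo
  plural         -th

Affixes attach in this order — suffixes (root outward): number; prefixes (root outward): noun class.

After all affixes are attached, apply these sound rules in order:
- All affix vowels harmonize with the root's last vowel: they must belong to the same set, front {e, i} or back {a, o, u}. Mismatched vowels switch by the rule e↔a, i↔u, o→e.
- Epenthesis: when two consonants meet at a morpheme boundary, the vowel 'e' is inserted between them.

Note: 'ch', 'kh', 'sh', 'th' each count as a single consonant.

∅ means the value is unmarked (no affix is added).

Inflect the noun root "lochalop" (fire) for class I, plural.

afelochalopeth

Attach noun class class I af- → aflochalop.
Attach number plural -th → aflochalopth.
Vowel harmony: no change.
Apply epenthesis: aflochalopth → afelochalopeth.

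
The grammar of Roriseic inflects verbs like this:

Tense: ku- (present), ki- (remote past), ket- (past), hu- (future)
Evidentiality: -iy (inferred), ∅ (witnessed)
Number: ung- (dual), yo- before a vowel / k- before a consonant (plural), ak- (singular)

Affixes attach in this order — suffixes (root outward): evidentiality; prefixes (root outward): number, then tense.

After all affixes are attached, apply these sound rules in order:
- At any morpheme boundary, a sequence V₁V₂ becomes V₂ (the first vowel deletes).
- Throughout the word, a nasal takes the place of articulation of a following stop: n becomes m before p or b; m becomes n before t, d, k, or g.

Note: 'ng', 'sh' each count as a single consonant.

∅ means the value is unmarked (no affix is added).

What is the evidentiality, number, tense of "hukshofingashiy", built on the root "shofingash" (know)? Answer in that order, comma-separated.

inferred, plural, future

Segment: hu-k-shofingash-iy.
evidentiality: -iy → inferred.
number: yo/k- → plural.
tense: hu- → future.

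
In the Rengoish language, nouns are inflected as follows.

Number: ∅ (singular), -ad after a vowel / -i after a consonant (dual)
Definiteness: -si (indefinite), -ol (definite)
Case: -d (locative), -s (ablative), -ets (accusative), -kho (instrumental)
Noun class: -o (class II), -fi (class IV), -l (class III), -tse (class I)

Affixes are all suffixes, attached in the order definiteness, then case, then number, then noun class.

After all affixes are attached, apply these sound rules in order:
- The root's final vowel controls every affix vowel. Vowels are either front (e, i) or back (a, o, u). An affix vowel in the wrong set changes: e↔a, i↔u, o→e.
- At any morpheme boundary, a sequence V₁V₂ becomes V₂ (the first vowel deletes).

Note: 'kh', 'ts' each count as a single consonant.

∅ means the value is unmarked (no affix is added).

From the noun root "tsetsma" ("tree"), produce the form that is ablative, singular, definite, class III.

tsetsmolsl

Attach definiteness definite -ol → tsetsmaol.
Attach case ablative -s → tsetsmaols.
number = singular: zero marking, form stays tsetsmaols.
Attach noun class class III -l → tsetsmaolsl.
Vowel harmony: no change.
Apply vowel deletion: tsetsmaolsl → tsetsmolsl.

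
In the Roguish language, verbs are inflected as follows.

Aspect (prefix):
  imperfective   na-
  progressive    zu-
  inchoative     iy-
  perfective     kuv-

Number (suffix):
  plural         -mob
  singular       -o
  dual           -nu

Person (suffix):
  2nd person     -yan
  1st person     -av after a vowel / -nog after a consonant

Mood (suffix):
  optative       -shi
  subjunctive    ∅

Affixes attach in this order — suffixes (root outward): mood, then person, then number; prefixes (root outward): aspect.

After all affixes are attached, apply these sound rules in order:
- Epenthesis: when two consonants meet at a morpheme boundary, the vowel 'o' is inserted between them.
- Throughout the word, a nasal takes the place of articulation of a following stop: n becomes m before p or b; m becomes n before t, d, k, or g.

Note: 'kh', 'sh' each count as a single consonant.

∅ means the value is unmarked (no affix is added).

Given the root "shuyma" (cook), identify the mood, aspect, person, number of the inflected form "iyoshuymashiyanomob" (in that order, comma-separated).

optative, inchoative, 2nd person, plural

Segment: iy-shuyma-shi-yan-mob.
mood: -shi → optative.
aspect: iy- → inchoative.
person: -yan → 2nd person.
number: -mob → plural.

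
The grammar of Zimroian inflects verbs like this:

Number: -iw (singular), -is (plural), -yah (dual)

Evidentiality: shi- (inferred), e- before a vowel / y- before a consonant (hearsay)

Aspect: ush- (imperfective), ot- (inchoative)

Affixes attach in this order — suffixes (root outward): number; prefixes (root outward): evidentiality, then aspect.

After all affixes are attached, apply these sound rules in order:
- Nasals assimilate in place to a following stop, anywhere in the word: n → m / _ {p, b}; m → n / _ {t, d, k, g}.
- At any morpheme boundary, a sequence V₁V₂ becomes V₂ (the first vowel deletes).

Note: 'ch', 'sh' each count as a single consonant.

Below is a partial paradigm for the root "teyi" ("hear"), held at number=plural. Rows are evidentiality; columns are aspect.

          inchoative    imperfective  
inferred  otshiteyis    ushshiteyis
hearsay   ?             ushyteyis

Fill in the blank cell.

otyteyis

Attach evidentiality hearsay y- (before consonant 't') → yteyi.
Attach number plural -is → yteyiis.
Attach aspect inchoative ot- → otyteyiis.
Nasal assimilation: no change.
Apply vowel deletion: otyteyiis → otyteyis.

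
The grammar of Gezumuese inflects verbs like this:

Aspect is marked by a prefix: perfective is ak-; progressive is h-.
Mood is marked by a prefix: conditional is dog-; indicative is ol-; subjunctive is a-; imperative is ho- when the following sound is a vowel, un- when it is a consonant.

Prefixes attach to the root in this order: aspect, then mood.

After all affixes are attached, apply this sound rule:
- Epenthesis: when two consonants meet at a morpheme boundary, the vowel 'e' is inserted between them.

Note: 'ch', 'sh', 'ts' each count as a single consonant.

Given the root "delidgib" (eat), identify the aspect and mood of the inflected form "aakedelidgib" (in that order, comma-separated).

perfective, subjunctive

Segment: a-ak-delidgib.
aspect: ak- → perfective.
mood: a- → subjunctive.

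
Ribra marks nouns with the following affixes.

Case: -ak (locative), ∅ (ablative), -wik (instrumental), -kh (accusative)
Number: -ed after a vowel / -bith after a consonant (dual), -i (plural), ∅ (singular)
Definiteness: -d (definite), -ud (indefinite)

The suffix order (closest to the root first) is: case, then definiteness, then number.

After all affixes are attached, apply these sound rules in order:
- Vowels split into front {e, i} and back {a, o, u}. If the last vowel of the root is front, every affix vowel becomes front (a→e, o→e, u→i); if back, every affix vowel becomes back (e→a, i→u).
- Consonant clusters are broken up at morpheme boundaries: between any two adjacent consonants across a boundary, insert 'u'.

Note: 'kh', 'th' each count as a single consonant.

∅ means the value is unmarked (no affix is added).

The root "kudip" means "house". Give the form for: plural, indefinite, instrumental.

Attach case instrumental -wik → kudipwik.
Attach definiteness indefinite -ud → kudipwikud.
Attach number plural -i → kudipwikudi.
Apply vowel harmony: kudipwikudi → kudipwikidi.
Apply epenthesis: kudipwikidi → kudipuwikidi.

kudipuwikidi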